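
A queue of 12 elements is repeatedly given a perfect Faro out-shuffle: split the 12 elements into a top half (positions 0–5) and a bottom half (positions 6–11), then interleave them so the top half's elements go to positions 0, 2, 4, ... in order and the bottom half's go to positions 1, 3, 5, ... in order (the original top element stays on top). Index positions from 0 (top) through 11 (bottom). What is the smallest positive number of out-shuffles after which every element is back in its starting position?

10

The out-shuffle permutes the 12 positions with cycle lengths [1, 1, 10].
Every element is home exactly when every cycle has completed a whole number of laps, i.e. after lcm(1, 10) = 10 out-shuffles.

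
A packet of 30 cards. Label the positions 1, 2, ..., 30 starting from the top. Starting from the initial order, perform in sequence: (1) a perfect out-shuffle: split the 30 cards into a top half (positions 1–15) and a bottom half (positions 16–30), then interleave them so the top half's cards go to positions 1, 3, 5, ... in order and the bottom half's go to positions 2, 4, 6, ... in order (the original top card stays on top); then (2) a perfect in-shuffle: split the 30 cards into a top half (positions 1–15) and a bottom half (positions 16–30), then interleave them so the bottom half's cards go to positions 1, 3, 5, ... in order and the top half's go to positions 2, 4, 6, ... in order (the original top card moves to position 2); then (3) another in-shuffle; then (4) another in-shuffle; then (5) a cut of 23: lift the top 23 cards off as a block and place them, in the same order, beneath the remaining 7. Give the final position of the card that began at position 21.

Track the card from position 21 forward through each operation:
  after op 1 (out-shuffle): 21 → 12
  after op 2 (in-shuffle): 12 → 24
  after op 3 (in-shuffle): 24 → 17
  after op 4 (in-shuffle): 17 → 3
  after op 5 (cut 23): 3 → 10

10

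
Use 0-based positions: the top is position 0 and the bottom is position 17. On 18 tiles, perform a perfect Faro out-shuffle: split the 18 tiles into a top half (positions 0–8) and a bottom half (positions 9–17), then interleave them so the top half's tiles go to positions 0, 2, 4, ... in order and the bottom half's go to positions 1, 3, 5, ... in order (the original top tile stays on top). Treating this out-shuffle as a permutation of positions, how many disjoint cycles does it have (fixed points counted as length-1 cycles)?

Trace each unvisited position around until it returns:
(0) (1 2 4 8 16 15 13 9) (3 6 12 7 14 11 5 10) (17)
4 cycles in total.

4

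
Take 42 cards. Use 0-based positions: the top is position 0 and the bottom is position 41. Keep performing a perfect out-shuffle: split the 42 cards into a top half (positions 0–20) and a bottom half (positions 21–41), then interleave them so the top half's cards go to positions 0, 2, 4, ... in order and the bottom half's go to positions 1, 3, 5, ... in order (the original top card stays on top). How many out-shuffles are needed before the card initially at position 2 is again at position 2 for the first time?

20

Follow position 2 under repeated out-shuffles:
2 → 4 → 8 → 16 → 32 → 23 → 5 → 10 → 20 → 40 → 39 → 37 → 33 → 25 → 9 → 18 → 36 → 31 → 21 → 1 → 2
It first returns after 20 out-shuffles.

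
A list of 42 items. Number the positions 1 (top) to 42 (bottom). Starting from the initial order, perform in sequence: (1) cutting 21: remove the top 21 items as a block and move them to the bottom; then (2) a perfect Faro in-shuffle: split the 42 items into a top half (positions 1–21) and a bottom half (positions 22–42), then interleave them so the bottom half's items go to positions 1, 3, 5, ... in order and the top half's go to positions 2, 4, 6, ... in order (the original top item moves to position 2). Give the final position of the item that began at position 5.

9

Track the item from position 5 forward through each operation:
  after op 1 (cut 21): 5 → 26
  after op 2 (in-shuffle): 26 → 9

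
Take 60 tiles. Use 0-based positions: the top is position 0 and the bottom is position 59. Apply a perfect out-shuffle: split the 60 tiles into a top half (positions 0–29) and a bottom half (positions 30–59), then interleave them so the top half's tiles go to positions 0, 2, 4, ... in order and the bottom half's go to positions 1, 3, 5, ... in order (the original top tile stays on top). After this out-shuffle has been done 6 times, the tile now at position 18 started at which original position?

Work backwards from position 18, undoing one out-shuffle at a time:
18 ← 9 ← 34 ← 17 ← 38 ← 19 ← 39
So the tile now at position 18 started at position 39.

39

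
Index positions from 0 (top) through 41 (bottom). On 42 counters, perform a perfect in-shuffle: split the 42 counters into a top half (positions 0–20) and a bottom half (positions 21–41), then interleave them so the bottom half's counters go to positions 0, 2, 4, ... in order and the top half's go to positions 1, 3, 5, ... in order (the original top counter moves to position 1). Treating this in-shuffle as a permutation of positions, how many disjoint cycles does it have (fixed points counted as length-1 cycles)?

3

Trace each unvisited position around until it returns:
(0 1 3 7 15 31 ... len 14) (2 5 11 23 4 9 ... len 14) (6 13 27 12 25 8 ... len 14)
3 cycles in total.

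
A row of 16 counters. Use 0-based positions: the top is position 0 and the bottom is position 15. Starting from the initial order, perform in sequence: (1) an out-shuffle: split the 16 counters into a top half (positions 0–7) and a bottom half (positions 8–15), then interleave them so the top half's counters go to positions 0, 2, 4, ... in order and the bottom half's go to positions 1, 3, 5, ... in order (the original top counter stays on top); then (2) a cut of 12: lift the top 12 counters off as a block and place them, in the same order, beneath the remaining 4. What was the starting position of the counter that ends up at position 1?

14

Undo the operations in reverse order, starting from position 1:
  undo op 2 (cut 12): 1 ← 13
  undo op 1 (out-shuffle, from bottom half): 13 ← 14
So the counter at position 1 came from original position 14.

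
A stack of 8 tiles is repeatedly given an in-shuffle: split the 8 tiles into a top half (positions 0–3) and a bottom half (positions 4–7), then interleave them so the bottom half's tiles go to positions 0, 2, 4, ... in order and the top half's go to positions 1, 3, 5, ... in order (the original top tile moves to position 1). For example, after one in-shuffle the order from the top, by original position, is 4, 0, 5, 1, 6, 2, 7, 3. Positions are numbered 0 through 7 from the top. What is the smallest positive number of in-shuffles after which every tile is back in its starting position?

The in-shuffle permutes the 8 positions with cycle lengths [2, 6].
Every tile is home exactly when every cycle has completed a whole number of laps, i.e. after lcm(2, 6) = 6 in-shuffles.

6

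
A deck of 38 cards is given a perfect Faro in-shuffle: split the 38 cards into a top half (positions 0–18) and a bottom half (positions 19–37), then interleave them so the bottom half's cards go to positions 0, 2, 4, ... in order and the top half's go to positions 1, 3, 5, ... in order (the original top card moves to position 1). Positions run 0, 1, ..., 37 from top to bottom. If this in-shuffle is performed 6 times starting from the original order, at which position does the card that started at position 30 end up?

Track the card's position through each in-shuffle:
30 → 22 → 6 → 13 → 27 → 16 → 33

33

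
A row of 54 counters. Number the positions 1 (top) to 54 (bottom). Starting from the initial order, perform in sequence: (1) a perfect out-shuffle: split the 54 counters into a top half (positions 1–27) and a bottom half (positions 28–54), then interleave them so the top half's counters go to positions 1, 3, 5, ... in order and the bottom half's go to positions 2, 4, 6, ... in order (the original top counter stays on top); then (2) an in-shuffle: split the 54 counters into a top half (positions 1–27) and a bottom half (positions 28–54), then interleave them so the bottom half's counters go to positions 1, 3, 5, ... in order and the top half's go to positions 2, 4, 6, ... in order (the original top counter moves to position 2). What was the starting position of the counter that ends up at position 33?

49

Undo the operations in reverse order, starting from position 33:
  undo op 2 (in-shuffle, from bottom half): 33 ← 44
  undo op 1 (out-shuffle, from bottom half): 44 ← 49
So the counter at position 33 came from original position 49.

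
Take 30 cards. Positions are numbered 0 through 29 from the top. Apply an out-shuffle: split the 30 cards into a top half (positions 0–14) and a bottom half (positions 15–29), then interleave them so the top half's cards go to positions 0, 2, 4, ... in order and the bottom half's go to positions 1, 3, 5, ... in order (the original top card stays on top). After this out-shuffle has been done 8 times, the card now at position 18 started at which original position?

Work backwards from position 18, undoing one out-shuffle at a time:
18 ← 9 ← 19 ← 24 ← 12 ← 6 ← 3 ← 16 ← 8
So the card now at position 18 started at position 8.

8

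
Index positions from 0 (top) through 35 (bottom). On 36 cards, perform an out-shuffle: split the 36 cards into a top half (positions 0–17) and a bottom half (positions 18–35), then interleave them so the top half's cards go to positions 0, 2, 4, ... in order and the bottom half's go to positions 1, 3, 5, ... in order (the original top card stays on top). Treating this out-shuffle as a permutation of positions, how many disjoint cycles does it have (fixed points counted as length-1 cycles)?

Trace each unvisited position around until it returns:
(0) (1 2 4 8 16 32 ... len 12) (3 6 12 24 13 26 ... len 12) (5 10 20) (7 14 28 21) (15 30 25) (35)
7 cycles in total.

7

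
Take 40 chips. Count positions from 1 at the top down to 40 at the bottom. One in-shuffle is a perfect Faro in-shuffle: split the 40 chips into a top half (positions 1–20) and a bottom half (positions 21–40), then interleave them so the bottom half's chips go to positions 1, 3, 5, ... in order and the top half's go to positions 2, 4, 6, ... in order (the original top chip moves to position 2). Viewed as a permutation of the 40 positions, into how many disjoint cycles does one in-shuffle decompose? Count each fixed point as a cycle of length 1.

Trace each unvisited position around until it returns:
(1 2 4 8 16 32 ... len 20) (3 6 12 24 7 14 ... len 20)
2 cycles in total.

2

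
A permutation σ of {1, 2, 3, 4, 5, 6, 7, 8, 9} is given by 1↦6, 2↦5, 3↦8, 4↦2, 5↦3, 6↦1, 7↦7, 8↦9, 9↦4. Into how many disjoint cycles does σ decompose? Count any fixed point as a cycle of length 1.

3

Cycle decomposition: (1 6) (2 5 3 8 9 4) (7).
3 cycles.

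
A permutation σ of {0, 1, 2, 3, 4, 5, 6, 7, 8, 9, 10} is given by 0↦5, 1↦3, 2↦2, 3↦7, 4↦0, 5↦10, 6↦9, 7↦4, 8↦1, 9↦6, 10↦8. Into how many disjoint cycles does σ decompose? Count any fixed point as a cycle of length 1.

3

Cycle decomposition: (0 5 10 8 1 3 7 4) (2) (6 9).
3 cycles.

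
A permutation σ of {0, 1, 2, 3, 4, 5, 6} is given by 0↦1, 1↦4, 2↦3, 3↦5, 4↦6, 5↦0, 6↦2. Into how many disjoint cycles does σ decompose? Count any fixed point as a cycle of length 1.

Cycle decomposition: (0 1 4 6 2 3 5).
1 cycle.

1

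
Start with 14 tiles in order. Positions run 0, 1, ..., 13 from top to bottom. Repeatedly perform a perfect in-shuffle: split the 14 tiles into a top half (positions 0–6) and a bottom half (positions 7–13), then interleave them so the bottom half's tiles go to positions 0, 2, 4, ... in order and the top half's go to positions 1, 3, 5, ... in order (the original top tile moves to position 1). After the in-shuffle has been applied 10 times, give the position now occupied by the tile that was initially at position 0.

3

Track the tile's position through each in-shuffle:
0 → 1 → 3 → 7 → 0 → 1 → 3 → 7 → 0 → 1 → 3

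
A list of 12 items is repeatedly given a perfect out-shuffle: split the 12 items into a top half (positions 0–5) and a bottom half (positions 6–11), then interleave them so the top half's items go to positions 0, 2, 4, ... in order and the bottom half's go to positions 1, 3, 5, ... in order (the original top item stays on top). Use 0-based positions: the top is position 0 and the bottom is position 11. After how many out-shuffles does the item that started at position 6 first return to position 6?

10

Follow position 6 under repeated out-shuffles:
6 → 1 → 2 → 4 → 8 → 5 → 10 → 9 → 7 → 3 → 6
It first returns after 10 out-shuffles.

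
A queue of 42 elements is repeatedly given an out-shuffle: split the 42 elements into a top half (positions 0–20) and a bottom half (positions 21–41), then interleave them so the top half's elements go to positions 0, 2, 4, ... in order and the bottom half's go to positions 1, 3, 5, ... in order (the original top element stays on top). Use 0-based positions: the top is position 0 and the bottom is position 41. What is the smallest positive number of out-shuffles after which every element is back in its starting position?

The out-shuffle permutes the 42 positions with cycle lengths [1, 1, 20, 20].
Every element is home exactly when every cycle has completed a whole number of laps, i.e. after lcm(1, 20) = 20 out-shuffles.

20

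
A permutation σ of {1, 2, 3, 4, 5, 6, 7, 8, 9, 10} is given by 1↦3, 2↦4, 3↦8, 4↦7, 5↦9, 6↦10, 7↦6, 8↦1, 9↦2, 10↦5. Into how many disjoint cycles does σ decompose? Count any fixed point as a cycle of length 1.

Cycle decomposition: (1 3 8) (2 4 7 6 10 5 9).
2 cycles.

2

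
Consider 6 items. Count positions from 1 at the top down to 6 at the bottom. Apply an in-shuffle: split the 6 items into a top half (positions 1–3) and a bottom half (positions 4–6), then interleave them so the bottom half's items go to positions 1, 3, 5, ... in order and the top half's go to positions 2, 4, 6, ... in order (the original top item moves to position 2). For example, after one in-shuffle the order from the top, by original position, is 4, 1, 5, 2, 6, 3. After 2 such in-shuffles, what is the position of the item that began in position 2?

1

Track the item's position through each in-shuffle:
2 → 4 → 1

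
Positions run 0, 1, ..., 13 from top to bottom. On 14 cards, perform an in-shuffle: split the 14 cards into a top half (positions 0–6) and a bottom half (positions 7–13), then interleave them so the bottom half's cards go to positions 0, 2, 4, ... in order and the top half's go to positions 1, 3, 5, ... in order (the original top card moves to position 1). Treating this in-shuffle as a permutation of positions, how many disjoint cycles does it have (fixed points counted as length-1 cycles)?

4

Trace each unvisited position around until it returns:
(0 1 3 7) (2 5 11 8) (4 9) (6 13 12 10)
4 cycles in total.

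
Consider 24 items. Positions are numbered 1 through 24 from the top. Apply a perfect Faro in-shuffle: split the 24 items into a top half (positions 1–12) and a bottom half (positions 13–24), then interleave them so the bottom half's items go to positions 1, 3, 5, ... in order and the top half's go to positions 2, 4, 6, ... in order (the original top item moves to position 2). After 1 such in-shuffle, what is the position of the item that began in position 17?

Track the item's position through each in-shuffle:
17 → 9

9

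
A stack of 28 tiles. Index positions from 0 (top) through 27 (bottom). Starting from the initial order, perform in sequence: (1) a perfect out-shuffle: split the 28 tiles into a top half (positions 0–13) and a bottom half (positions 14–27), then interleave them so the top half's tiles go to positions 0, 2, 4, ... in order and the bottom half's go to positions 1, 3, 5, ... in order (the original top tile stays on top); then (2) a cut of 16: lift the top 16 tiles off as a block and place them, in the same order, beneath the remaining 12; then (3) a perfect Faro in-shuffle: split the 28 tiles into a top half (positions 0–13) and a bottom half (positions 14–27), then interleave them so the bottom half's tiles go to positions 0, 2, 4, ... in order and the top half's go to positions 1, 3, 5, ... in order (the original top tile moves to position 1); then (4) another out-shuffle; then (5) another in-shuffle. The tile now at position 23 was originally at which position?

26

Undo the operations in reverse order, starting from position 23:
  undo op 5 (in-shuffle, from top half): 23 ← 11
  undo op 4 (out-shuffle, from bottom half): 11 ← 19
  undo op 3 (in-shuffle, from top half): 19 ← 9
  undo op 2 (cut 16): 9 ← 25
  undo op 1 (out-shuffle, from bottom half): 25 ← 26
So the tile at position 23 came from original position 26.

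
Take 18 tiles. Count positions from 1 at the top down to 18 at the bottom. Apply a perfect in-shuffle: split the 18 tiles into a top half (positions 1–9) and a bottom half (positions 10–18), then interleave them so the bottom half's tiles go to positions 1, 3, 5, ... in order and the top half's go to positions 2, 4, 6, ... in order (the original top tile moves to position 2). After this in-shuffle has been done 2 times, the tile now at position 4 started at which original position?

1

Work backwards from position 4, undoing one in-shuffle at a time:
4 ← 2 ← 1
So the tile now at position 4 started at position 1.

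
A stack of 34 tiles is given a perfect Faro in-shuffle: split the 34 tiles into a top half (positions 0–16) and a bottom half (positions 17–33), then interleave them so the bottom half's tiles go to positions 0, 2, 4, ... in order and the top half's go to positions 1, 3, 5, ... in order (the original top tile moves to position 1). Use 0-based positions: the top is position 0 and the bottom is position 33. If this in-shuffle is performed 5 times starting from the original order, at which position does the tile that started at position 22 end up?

0

Track the tile's position through each in-shuffle:
22 → 10 → 21 → 8 → 17 → 0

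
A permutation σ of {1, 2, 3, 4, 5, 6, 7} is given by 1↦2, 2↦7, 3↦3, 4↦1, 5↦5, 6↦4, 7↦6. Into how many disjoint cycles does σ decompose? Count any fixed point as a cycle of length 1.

3

Cycle decomposition: (1 2 7 6 4) (3) (5).
3 cycles.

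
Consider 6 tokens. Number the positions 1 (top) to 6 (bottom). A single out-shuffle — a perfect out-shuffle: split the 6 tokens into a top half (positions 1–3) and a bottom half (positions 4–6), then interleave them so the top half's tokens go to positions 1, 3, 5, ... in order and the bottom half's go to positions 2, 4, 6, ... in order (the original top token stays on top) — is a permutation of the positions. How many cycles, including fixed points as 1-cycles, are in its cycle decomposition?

Trace each unvisited position around until it returns:
(1) (2 3 5 4) (6)
3 cycles in total.

3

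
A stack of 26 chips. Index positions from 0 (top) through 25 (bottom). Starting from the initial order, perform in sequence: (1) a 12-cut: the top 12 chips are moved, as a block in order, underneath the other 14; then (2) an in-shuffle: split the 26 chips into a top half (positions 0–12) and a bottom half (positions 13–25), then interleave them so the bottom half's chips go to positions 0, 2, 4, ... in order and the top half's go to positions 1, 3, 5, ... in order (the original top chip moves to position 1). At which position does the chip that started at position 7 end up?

Track the chip from position 7 forward through each operation:
  after op 1 (cut 12): 7 → 21
  after op 2 (in-shuffle): 21 → 16

16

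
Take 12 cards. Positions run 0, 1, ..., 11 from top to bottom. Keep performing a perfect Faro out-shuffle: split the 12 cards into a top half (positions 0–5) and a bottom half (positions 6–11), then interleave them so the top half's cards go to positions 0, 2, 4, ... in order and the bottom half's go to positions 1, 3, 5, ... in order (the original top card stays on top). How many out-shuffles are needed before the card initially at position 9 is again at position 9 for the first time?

Follow position 9 under repeated out-shuffles:
9 → 7 → 3 → 6 → 1 → 2 → 4 → 8 → 5 → 10 → 9
It first returns after 10 out-shuffles.

10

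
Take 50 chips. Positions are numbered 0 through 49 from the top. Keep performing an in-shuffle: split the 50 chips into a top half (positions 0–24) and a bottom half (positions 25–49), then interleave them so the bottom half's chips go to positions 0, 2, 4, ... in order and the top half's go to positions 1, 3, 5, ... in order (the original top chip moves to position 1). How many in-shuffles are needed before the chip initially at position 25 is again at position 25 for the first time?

Follow position 25 under repeated in-shuffles:
25 → 0 → 1 → 3 → 7 → 15 → 31 → 12 → 25
It first returns after 8 in-shuffles.

8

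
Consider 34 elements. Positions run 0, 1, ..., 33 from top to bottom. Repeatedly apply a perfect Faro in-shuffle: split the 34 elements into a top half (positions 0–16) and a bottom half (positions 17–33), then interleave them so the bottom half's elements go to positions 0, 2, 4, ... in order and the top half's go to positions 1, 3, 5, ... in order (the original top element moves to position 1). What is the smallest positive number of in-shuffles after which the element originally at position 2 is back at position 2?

12

Follow position 2 under repeated in-shuffles:
2 → 5 → 11 → 23 → 12 → 25 → 16 → 33 → 32 → 30 → 26 → 18 → 2
It first returns after 12 in-shuffles.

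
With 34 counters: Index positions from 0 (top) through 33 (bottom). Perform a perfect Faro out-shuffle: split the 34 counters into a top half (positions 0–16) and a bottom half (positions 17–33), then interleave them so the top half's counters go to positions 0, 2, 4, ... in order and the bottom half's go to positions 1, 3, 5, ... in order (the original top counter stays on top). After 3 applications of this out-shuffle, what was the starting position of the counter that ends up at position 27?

24

Work backwards from position 27, undoing one out-shuffle at a time:
27 ← 30 ← 15 ← 24
So the counter now at position 27 started at position 24.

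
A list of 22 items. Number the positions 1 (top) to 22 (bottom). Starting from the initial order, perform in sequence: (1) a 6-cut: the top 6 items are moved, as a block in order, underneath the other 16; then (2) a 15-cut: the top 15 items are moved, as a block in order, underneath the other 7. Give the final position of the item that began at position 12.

13

Track the item from position 12 forward through each operation:
  after op 1 (cut 6): 12 → 6
  after op 2 (cut 15): 6 → 13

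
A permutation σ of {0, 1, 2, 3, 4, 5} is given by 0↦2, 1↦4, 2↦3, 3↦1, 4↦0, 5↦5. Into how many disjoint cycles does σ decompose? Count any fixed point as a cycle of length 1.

Cycle decomposition: (0 2 3 1 4) (5).
2 cycles.

2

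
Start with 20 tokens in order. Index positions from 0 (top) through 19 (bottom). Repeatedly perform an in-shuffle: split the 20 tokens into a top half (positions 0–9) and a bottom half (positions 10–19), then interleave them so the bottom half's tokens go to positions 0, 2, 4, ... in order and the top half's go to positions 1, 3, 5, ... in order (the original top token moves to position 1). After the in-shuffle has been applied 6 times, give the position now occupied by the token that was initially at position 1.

1

Track the token's position through each in-shuffle:
1 → 3 → 7 → 15 → 10 → 0 → 1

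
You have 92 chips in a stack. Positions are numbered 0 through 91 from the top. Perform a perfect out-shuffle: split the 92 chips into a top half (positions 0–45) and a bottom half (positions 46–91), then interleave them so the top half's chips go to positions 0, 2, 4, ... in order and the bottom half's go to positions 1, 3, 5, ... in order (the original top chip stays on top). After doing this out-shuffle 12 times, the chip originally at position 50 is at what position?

Track the chip's position through each out-shuffle:
50 → 9 → 18 → 36 → 72 → 53 → 15 → 30 → 60 → 29 → 58 → 25 → 50

50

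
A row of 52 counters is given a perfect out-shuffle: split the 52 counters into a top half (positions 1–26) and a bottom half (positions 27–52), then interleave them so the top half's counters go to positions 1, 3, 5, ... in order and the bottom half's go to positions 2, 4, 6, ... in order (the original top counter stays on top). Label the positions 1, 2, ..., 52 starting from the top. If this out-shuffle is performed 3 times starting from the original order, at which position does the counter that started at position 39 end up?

50

Track the counter's position through each out-shuffle:
39 → 26 → 51 → 50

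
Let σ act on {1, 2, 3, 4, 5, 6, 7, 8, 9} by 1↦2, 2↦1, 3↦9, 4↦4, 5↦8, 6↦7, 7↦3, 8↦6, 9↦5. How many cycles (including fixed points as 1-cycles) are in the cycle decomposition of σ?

3

Cycle decomposition: (1 2) (3 9 5 8 6 7) (4).
3 cycles.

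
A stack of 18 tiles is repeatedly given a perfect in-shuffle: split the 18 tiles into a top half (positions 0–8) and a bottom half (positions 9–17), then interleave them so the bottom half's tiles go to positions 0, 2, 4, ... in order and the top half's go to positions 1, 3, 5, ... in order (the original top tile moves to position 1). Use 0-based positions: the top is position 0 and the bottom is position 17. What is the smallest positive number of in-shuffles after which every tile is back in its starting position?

The in-shuffle permutes the 18 positions with cycle lengths [18].
Every tile is home exactly when every cycle has completed a whole number of laps, i.e. after lcm(18) = 18 in-shuffles.

18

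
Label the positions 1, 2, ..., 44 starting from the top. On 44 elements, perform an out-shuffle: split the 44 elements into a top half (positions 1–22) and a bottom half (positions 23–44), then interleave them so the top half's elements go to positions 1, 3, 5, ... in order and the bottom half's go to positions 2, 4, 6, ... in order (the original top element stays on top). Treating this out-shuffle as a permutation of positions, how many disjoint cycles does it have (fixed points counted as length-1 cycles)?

Trace each unvisited position around until it returns:
(1) (2 3 5 9 17 33 ... len 14) (4 7 13 25 6 11 ... len 14) (8 15 29 14 27 10 ... len 14) (44)
5 cycles in total.

5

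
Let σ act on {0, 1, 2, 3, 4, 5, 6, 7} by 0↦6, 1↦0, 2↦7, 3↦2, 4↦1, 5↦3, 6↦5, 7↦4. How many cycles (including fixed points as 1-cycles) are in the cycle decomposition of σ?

1

Cycle decomposition: (0 6 5 3 2 7 4 1).
1 cycle.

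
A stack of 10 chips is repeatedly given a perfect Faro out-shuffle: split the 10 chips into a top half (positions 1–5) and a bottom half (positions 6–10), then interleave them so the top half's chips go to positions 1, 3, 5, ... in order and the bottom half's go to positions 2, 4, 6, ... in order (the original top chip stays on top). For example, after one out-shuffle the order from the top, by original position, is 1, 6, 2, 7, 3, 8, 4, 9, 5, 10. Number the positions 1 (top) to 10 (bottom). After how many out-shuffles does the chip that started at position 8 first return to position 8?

Follow position 8 under repeated out-shuffles:
8 → 6 → 2 → 3 → 5 → 9 → 8
It first returns after 6 out-shuffles.

6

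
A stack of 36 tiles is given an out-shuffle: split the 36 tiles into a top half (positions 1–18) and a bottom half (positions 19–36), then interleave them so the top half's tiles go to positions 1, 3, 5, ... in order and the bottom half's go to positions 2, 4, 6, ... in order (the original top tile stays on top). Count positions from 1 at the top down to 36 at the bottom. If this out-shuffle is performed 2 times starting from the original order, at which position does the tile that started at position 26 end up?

31

Track the tile's position through each out-shuffle:
26 → 16 → 31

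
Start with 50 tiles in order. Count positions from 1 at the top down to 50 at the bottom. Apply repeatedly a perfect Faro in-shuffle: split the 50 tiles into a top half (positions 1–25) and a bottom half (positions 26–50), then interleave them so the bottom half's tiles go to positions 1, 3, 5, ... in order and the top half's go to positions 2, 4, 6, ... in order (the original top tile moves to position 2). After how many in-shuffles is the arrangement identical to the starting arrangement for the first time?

The in-shuffle permutes the 50 positions with cycle lengths [2, 8, 8, 8, 8, 8, 8].
Every tile is home exactly when every cycle has completed a whole number of laps, i.e. after lcm(2, 8) = 8 in-shuffles.

8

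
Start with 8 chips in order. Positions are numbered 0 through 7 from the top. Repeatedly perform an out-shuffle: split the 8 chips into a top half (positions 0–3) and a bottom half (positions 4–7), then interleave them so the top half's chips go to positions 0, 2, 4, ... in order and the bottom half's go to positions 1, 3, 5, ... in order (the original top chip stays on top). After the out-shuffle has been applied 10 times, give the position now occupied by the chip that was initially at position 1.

Track the chip's position through each out-shuffle:
1 → 2 → 4 → 1 → 2 → 4 → 1 → 2 → 4 → 1 → 2

2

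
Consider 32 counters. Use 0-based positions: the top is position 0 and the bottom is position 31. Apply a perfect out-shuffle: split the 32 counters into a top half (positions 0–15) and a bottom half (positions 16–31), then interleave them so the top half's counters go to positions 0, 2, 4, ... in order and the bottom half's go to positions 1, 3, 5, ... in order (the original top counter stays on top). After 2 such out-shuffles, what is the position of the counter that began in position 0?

0

Position 0 is a fixed point of every out-shuffle, so the counter never moves.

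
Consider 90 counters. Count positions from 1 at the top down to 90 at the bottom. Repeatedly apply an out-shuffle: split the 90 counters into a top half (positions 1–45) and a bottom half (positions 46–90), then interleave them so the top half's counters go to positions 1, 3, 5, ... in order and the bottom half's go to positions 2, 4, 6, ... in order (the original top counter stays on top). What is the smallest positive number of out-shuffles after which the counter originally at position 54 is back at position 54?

Follow position 54 under repeated out-shuffles:
54 → 18 → 35 → 69 → 48 → 6 → 11 → 21 → 41 → 81 → 72 → 54
It first returns after 11 out-shuffles.

11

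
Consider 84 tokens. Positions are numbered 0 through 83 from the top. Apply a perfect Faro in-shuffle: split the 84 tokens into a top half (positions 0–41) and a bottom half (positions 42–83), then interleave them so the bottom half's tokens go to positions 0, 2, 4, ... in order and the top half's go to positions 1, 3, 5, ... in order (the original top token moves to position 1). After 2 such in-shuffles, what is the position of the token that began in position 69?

24

Track the token's position through each in-shuffle:
69 → 54 → 24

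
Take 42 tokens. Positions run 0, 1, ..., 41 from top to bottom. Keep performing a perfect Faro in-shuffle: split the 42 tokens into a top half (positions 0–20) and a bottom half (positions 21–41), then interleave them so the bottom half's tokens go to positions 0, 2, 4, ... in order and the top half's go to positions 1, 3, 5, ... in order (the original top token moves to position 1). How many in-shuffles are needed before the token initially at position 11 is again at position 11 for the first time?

Follow position 11 under repeated in-shuffles:
11 → 23 → 4 → 9 → 19 → 39 → 36 → 30 → 18 → 37 → 32 → 22 → 2 → 5 → 11
It first returns after 14 in-shuffles.

14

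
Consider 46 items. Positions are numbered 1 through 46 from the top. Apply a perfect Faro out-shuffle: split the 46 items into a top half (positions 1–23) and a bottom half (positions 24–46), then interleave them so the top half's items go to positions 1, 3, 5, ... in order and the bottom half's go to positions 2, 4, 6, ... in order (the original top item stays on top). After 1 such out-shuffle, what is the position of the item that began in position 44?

42

Track the item's position through each out-shuffle:
44 → 42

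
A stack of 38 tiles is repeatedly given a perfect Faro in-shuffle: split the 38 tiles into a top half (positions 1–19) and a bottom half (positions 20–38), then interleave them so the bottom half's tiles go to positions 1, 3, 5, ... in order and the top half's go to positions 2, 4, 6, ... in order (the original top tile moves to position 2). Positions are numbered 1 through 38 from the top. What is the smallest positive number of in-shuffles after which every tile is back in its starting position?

12

The in-shuffle permutes the 38 positions with cycle lengths [2, 12, 12, 12].
Every tile is home exactly when every cycle has completed a whole number of laps, i.e. after lcm(2, 12) = 12 in-shuffles.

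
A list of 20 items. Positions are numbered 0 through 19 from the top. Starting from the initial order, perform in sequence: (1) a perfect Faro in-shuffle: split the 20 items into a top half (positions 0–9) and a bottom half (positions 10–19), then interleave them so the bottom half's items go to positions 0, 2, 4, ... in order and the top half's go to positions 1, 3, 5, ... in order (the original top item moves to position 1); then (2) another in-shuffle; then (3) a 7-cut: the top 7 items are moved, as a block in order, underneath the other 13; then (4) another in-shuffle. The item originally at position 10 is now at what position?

8

Track the item from position 10 forward through each operation:
  after op 1 (in-shuffle): 10 → 0
  after op 2 (in-shuffle): 0 → 1
  after op 3 (cut 7): 1 → 14
  after op 4 (in-shuffle): 14 → 8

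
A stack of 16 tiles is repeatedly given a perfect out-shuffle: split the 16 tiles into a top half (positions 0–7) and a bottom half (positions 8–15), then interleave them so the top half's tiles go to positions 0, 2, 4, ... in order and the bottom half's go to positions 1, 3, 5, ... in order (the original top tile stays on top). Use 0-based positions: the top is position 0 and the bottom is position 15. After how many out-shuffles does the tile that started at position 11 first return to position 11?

Follow position 11 under repeated out-shuffles:
11 → 7 → 14 → 13 → 11
It first returns after 4 out-shuffles.

4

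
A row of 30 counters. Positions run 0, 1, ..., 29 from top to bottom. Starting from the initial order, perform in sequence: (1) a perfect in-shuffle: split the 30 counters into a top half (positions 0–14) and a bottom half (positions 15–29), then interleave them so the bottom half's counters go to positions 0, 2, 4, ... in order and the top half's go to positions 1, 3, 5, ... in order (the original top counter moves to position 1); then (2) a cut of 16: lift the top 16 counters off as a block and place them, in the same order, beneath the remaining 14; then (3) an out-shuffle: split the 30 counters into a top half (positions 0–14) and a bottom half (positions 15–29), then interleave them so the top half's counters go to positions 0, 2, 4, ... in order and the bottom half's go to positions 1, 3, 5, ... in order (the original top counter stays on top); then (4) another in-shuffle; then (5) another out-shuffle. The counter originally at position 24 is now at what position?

18

Track the counter from position 24 forward through each operation:
  after op 1 (in-shuffle): 24 → 18
  after op 2 (cut 16): 18 → 2
  after op 3 (out-shuffle): 2 → 4
  after op 4 (in-shuffle): 4 → 9
  after op 5 (out-shuffle): 9 → 18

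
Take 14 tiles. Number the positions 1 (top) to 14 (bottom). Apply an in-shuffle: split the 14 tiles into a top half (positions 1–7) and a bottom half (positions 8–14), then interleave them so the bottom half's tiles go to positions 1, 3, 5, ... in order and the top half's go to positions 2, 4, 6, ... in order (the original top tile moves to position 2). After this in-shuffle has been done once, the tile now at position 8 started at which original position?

4

Work backwards from position 8, undoing one in-shuffle at a time:
8 ← 4
So the tile now at position 8 started at position 4.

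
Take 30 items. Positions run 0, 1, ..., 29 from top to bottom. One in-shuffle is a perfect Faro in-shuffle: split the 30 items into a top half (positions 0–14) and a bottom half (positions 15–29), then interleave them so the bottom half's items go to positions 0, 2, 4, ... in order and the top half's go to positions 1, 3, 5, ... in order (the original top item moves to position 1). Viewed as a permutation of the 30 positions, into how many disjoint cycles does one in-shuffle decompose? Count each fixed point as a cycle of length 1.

6

Trace each unvisited position around until it returns:
(0 1 3 7 15) (2 5 11 23 16) (4 9 19 8 17) (6 13 27 24 18) (10 21 12 25 20) (14 29 28 26 22)
6 cycles in total.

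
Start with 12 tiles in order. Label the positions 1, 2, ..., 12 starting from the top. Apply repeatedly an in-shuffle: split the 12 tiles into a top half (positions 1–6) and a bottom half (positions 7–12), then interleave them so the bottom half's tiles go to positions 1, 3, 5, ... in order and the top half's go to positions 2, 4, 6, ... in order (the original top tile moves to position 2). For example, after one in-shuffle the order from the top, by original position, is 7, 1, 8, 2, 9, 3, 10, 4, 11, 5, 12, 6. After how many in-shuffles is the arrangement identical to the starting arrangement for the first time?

12

The in-shuffle permutes the 12 positions with cycle lengths [12].
Every tile is home exactly when every cycle has completed a whole number of laps, i.e. after lcm(12) = 12 in-shuffles.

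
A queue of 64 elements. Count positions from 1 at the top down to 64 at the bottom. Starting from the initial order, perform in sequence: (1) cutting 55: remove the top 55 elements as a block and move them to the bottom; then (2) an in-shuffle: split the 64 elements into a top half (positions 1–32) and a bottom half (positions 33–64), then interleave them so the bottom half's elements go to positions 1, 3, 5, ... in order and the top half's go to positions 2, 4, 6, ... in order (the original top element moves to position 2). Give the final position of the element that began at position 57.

4

Track the element from position 57 forward through each operation:
  after op 1 (cut 55): 57 → 2
  after op 2 (in-shuffle): 2 → 4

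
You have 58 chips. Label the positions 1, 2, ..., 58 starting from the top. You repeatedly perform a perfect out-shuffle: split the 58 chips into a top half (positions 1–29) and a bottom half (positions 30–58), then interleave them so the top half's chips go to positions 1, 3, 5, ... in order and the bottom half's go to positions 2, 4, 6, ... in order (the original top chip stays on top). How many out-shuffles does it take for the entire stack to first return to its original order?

The out-shuffle permutes the 58 positions with cycle lengths [1, 1, 2, 18, 18, 18].
Every chip is home exactly when every cycle has completed a whole number of laps, i.e. after lcm(1, 2, 18) = 18 out-shuffles.

18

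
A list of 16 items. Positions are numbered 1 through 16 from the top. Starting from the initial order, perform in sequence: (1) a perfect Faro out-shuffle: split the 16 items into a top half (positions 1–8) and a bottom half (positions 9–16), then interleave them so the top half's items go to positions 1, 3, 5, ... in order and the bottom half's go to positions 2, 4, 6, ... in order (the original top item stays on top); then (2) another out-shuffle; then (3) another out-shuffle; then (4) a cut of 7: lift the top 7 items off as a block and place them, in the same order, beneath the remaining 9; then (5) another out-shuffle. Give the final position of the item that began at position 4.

Track the item from position 4 forward through each operation:
  after op 1 (out-shuffle): 4 → 7
  after op 2 (out-shuffle): 7 → 13
  after op 3 (out-shuffle): 13 → 10
  after op 4 (cut 7): 10 → 3
  after op 5 (out-shuffle): 3 → 5

5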